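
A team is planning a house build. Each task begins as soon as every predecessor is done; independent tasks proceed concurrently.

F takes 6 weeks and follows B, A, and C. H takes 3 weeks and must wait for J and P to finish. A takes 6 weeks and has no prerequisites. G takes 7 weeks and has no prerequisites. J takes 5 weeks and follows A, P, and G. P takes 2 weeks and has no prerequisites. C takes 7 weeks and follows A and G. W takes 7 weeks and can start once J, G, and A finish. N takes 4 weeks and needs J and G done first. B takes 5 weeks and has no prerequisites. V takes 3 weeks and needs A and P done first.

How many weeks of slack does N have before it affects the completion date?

Critical path: G→C→F = 7+7+6 = 20, so the finish is 20 weeks.
The longest chain containing N totals 16 weeks.
Slack of N = 16 − 12 = 4 weeks.

4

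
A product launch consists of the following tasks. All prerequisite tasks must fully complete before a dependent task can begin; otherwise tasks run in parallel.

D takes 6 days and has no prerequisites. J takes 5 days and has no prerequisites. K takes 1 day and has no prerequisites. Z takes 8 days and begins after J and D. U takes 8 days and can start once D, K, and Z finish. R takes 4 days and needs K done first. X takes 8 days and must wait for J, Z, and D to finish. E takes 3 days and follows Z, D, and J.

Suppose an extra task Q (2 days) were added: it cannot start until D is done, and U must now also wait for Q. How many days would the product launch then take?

22

Originally the product launch takes 22 days.
With Q inserted, U now waits for max(D, K, Z, Q).
New critical path: D→Z→U = 6+8+8 = 22 ⇒ 22 days.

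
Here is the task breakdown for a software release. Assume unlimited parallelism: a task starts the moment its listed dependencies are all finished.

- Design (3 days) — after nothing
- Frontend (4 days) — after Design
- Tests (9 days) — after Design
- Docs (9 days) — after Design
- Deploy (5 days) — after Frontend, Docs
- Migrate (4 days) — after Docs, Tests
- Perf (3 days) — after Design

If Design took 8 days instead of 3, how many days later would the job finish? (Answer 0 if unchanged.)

5

The binding path is Design→Docs→Deploy = 3+9+5 = 17; finish at 17 days.
Design is on the critical path; changing it to 8 makes that path 22 days.
No other chain overtakes it, so the finish is 22 days.
Change in finish: 22 − 17 = +5 days.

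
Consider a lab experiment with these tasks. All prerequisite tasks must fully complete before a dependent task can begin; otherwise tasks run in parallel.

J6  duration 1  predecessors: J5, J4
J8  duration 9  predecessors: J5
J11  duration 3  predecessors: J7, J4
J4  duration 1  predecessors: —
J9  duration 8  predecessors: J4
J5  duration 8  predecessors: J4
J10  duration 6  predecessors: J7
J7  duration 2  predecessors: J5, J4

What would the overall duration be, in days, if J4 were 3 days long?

20

Baseline: J4→J5→J8 = 1+8+9 = 18 → 18 days.
Since J4 is critical, the +2 change carries straight to that chain (now 20 days).
That remains the longest chain; total 20 days.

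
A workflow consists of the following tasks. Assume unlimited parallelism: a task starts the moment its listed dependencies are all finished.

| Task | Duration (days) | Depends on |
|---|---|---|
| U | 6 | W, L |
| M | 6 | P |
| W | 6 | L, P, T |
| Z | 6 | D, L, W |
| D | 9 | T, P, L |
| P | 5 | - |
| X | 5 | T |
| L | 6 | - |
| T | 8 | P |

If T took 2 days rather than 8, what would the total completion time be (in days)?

22

As given, the longest chain is P→T→D→Z = 5+8+9+6 = 28, so the finish is 28 days.
T lies on that path, so at 2 days the path becomes 22 days.
No other chain overtakes it, so the finish is 22 days.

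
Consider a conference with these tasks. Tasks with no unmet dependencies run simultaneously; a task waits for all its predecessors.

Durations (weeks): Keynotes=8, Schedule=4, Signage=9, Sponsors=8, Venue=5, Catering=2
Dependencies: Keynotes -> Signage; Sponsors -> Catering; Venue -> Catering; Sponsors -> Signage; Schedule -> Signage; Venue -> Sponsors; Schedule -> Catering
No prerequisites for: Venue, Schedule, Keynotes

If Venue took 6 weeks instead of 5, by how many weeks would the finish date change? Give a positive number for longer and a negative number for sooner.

1

The binding path is Venue→Sponsors→Signage = 5+8+9 = 22; finish at 22 weeks.
Venue is on the critical path; changing it to 6 makes that path 23 weeks.
The critical path is still Venue→Sponsors→Signage; finish is now 23 weeks.
Change in finish: 23 − 22 = +1 weeks.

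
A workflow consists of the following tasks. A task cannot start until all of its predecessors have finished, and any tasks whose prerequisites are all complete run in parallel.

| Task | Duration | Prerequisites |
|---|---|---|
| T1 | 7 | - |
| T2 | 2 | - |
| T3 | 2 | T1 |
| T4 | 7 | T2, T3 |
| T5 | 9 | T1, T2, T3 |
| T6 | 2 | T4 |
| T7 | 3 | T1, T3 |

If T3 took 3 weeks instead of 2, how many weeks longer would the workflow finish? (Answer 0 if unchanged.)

1

The binding path is T1→T3→T4→T6 = 7+2+7+2 = 18; finish at 18 weeks.
Since T3 is critical, the +1 change carries straight to that chain (now 19 weeks).
No other chain overtakes it, so the finish is 19 weeks.
Change in finish: 19 − 18 = +1 weeks.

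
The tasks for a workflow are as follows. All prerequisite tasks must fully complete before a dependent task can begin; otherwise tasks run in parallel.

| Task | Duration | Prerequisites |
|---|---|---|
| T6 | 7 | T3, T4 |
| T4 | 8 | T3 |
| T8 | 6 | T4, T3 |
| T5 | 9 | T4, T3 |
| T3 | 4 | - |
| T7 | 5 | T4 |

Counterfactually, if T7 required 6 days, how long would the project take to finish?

21

Critical path before the change: T3→T4→T5 = 4+8+9 = 21 giving 21 days.
The longest path through T7 is only 17 days, so T7 has float 4.
That remains the longest chain; total 21 days.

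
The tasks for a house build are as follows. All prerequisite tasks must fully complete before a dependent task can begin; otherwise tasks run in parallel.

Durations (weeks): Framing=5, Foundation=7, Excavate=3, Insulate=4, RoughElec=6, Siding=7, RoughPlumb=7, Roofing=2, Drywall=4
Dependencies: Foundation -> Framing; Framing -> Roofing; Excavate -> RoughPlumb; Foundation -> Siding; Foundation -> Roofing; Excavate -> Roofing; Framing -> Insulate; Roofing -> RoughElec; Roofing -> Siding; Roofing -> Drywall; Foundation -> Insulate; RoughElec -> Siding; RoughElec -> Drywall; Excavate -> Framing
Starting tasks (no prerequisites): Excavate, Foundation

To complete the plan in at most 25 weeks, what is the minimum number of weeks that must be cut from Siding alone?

2

Current finish: 27 weeks; target: 25.
Siding is on every critical path, so each week cut from Siding cuts the finish by one (this holds down to a finish of 24).
Need 27 − 25 = 2 weeks off Siding → Siding becomes 5 weeks, finish becomes 25.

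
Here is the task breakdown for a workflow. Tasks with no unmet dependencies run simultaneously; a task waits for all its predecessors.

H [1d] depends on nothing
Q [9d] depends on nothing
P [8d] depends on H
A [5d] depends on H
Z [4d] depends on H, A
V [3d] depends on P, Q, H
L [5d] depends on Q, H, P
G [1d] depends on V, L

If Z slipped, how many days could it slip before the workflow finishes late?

The longest chain is H→P→L→G = 1+8+5+1 = 15; overall finish 15 days.
The longest chain containing Z totals 10 days.
Float = 15 − 10 = 5.

5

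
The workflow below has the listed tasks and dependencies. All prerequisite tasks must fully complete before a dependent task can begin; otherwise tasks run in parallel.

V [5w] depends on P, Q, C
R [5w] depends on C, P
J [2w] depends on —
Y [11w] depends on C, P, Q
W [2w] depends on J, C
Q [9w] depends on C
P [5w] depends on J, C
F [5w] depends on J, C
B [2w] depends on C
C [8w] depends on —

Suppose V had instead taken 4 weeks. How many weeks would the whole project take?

28

As given, the longest chain is C→Q→Y = 8+9+11 = 28, so the finish is 28 weeks.
The longest path through V is only 22 weeks, so V has float 6.
No other chain overtakes it, so the finish is 28 weeks.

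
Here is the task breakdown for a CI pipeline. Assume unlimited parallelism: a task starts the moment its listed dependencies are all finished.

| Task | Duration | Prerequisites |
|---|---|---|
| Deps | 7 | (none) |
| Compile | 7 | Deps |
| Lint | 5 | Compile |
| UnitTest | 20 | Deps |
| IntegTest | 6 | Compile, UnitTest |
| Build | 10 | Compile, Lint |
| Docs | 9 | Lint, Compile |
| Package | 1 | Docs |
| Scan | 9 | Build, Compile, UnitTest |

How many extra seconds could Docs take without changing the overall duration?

The longest chain is Deps→Compile→Lint→Build→Scan = 7+7+5+10+9 = 38; overall finish 38 seconds.
The longest chain containing Docs totals 29 seconds.
So Docs can slip 37 − 28 = 9 seconds.

9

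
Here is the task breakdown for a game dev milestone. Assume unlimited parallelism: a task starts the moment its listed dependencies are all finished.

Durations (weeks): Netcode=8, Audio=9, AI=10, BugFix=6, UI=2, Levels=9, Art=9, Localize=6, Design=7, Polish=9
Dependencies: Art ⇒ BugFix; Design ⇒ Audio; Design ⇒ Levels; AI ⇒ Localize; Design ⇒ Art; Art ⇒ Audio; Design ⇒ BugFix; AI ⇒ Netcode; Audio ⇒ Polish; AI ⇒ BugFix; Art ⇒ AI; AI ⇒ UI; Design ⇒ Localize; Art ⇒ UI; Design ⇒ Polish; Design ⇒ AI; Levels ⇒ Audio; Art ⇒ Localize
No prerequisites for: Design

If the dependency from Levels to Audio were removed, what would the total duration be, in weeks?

With the dependency in place, Design→Art→Audio→Polish = 7+9+9+9 = 34 sets the finish at 34 weeks.
Dropping Levels→Audio doesn't change Audio's earliest start (16); another predecessor still binds.
The longest chain is now Design→Art→Audio→Polish = 7+9+9+9 = 34, so the plan takes 34 weeks.

34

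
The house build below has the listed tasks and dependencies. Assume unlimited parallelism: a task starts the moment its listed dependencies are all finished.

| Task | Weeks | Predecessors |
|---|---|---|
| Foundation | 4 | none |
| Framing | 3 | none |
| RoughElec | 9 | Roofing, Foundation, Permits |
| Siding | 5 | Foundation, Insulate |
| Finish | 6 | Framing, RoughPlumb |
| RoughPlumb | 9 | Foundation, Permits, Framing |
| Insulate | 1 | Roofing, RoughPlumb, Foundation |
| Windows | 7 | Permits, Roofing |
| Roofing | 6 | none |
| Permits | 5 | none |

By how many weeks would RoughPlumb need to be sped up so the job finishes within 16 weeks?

4

Current finish: 20 weeks; target: 16.
RoughPlumb is on every critical path, so each week cut from RoughPlumb cuts the finish by one (this holds down to a finish of 15).
Need 20 − 16 = 4 weeks off RoughPlumb → RoughPlumb becomes 5 weeks, finish becomes 16.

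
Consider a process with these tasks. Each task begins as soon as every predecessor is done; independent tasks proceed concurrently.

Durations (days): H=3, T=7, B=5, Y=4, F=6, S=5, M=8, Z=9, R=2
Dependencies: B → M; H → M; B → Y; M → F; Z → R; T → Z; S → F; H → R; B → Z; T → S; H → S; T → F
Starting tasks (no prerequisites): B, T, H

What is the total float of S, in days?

The longest chain is B→M→F = 5+8+6 = 19; overall finish 19 days.
S finishes as early as 12 and must finish by 13.
So S can slip 13 − 12 = 1 day.

1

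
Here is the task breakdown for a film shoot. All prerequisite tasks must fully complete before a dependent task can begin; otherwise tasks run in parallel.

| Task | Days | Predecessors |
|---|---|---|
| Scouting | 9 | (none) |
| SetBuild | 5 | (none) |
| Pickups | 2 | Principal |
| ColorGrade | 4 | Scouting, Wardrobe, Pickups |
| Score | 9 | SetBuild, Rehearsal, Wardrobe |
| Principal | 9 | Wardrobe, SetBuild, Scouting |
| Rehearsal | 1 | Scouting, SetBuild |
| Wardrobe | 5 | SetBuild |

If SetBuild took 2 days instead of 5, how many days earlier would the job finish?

1

Critical path before the change: SetBuild→Wardrobe→Principal→Pickups→ColorGrade = 5+5+9+2+4 = 25 giving 25 days.
SetBuild is on the critical path; changing it to 2 makes that path 22 days.
New critical path: Scouting→Principal→Pickups→ColorGrade = 9+9+2+4 = 24 ⇒ 24 days.
Change in finish: 24 − 25 = -1 days.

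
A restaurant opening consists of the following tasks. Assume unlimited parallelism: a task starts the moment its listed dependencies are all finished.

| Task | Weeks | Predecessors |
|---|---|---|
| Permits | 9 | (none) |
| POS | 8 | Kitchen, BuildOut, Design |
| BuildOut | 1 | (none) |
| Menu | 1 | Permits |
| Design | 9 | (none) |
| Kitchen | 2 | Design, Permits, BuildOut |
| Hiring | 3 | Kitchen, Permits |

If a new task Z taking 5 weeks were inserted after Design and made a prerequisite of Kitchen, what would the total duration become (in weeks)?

24

Originally the restaurant opening takes 19 weeks.
With Z inserted, Kitchen now waits for max(Design, Permits, BuildOut, Z).
New critical path: Design→Z→Kitchen→POS = 9+5+2+8 = 24 ⇒ 24 weeks.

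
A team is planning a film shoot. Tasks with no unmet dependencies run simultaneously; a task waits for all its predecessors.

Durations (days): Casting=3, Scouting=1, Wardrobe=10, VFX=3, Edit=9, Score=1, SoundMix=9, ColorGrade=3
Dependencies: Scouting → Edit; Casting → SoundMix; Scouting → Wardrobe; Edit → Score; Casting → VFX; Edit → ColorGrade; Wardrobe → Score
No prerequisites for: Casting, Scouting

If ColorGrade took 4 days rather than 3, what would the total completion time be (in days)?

Critical path before the change: Scouting→Edit→ColorGrade = 1+9+3 = 13 giving 13 days.
ColorGrade is on the critical path; changing it to 4 makes that path 14 days.
The critical path is still Scouting→Edit→ColorGrade; finish is now 14 days.

14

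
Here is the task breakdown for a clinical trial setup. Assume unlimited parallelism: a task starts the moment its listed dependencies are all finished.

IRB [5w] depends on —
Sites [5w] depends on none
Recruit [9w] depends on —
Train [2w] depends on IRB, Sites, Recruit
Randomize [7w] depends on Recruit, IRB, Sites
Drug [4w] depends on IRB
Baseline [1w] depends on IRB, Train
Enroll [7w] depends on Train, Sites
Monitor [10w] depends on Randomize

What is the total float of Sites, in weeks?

Recruit→Randomize→Monitor = 9+7+10 = 26 sets the makespan at 26 weeks.
Sites finishes as early as 5 and must finish by 9.
Slack of Sites = 4 − 0 = 4 weeks.

4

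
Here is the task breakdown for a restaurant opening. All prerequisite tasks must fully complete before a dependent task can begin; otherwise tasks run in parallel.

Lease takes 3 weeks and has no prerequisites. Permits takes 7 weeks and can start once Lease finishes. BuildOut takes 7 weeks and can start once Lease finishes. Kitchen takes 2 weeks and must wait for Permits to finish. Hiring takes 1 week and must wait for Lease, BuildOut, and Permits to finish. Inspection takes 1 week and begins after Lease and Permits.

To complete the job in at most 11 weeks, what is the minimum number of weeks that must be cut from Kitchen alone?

Current finish: 12 weeks; target: 11.
Kitchen is on every critical path, so each week cut from Kitchen cuts the finish by one (this holds down to a finish of 11).
Need 12 − 11 = 1 week off Kitchen → Kitchen becomes 1 week, finish becomes 11.

1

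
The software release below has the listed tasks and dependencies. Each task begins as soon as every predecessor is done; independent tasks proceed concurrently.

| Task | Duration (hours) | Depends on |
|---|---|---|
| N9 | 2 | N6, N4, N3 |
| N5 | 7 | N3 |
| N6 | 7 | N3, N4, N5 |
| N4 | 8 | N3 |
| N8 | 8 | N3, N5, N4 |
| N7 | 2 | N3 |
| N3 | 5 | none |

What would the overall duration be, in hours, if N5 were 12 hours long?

26

Baseline: N3→N4→N6→N9 = 5+8+7+2 = 22 → 22 hours.
N5 is off the critical path — its longest chain is 21 hours, giving 1 of slack.
Now N3→N5→N6→N9 = 5+12+7+2 = 26 is longest, so the finish becomes 26 hours.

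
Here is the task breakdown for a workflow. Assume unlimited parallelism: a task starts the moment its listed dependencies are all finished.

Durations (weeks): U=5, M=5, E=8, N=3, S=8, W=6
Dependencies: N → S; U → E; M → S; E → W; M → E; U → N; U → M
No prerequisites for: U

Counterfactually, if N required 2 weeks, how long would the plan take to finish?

24

Critical path before the change: U→M→E→W = 5+5+8+6 = 24 giving 24 weeks.
N has 8 weeks of float (longest path through it is 16).
No other chain overtakes it, so the finish is 24 weeks.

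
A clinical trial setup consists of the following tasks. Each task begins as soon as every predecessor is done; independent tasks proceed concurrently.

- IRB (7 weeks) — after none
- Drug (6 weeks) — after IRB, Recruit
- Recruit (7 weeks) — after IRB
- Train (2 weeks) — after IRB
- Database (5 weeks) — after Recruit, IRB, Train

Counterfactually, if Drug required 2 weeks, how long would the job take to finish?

19

Baseline: IRB→Recruit→Drug = 7+7+6 = 20 → 20 weeks.
Since Drug is critical, the -4 change carries straight to that chain (now 16 weeks).
New critical path: IRB→Recruit→Database = 7+7+5 = 19 ⇒ 19 weeks.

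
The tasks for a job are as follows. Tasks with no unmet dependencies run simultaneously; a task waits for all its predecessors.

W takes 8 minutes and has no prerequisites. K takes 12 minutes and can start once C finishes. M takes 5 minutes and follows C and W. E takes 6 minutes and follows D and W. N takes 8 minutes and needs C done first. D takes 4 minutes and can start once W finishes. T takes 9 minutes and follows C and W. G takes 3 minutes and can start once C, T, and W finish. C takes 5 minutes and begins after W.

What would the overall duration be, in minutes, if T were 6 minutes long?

25

Actual critical path: W→C→T→G = 8+5+9+3 = 25 ⇒ 25 minutes.
T lies on that path, so at 6 minutes the path becomes 22 minutes.
New critical path: W→C→K = 8+5+12 = 25 ⇒ 25 minutes.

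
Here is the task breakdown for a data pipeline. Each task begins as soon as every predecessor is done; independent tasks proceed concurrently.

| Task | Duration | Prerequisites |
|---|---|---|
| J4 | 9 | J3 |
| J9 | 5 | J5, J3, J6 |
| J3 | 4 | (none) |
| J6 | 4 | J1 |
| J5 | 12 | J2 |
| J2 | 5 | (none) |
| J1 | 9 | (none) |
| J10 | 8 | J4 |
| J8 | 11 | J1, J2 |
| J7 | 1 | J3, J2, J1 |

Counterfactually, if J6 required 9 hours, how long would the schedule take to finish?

23

Actual critical path: J2→J5→J9 = 5+12+5 = 22 ⇒ 22 hours.
J6 has 4 hours of float (longest path through it is 18).
The binding chain switches to J1→J6→J9 = 9+9+5 = 23; finish 23 hours.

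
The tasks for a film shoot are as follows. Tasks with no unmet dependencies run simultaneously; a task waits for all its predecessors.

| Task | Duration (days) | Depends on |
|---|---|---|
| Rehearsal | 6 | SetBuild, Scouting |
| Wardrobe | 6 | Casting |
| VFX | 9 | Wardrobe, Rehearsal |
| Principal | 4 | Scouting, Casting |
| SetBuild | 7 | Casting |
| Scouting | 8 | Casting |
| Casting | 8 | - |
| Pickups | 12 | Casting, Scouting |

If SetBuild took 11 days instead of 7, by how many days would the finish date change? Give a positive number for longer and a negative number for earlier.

3

Baseline: Casting→Scouting→Rehearsal→VFX = 8+8+6+9 = 31 → 31 days.
SetBuild is off the critical path — its longest chain is 30 days, giving 1 of slack.
New critical path: Casting→SetBuild→Rehearsal→VFX = 8+11+6+9 = 34 ⇒ 34 days.
Change in finish: 34 − 31 = +3 days.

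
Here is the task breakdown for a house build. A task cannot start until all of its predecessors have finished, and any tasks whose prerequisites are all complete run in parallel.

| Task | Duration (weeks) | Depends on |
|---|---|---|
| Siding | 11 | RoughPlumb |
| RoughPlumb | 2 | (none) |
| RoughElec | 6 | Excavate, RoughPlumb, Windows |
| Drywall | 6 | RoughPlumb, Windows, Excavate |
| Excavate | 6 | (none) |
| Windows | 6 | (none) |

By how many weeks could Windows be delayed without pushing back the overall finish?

1

RoughPlumb→Siding = 2+11 = 13 sets the makespan at 13 weeks.
Longest path through Windows: 12 weeks (earliest finish 6, latest finish 7).
Float = 13 − 12 = 1.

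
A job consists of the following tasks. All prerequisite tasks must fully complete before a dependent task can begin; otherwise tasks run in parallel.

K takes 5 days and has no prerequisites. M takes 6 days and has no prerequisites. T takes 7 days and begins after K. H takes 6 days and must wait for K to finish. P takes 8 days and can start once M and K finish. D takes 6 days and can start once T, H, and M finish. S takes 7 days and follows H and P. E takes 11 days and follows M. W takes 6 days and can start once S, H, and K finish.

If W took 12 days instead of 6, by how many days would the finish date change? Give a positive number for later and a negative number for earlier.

Baseline: M→P→S→W = 6+8+7+6 = 27 → 27 days.
W is on the critical path; changing it to 12 makes that path 33 days.
No other chain overtakes it, so the finish is 33 days.
Change in finish: 33 − 27 = +6 days.

6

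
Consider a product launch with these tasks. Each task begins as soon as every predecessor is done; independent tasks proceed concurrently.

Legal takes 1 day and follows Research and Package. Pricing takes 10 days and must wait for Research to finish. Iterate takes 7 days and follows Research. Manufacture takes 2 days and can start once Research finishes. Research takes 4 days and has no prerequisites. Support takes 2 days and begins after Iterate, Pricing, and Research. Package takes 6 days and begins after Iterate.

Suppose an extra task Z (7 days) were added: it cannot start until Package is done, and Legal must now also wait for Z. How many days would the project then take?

Originally the project takes 18 days.
With Z inserted, Legal now waits for max(Research, Package, Z).
New critical path: Research→Iterate→Package→Z→Legal = 4+7+6+7+1 = 25 ⇒ 25 days.

25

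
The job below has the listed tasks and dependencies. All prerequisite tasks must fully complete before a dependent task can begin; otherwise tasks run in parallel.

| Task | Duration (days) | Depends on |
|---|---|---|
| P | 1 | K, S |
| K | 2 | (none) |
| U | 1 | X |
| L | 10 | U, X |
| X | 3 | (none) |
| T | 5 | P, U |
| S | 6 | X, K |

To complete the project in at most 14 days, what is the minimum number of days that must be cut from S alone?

1

Current finish: 15 days; target: 14.
S is on every critical path, so each day cut from S cuts the finish by one (this holds down to a finish of 14).
Need 15 − 14 = 1 day off S → S becomes 5 days, finish becomes 14.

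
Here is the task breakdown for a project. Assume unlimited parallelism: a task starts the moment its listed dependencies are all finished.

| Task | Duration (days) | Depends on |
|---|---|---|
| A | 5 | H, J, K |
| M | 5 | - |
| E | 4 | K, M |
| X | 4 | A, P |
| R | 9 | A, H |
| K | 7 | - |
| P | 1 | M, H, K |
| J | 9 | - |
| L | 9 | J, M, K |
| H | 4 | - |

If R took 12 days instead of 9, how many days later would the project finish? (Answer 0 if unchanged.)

3

Critical path before the change: J→A→R = 9+5+9 = 23 giving 23 days.
R is on the critical path; changing it to 12 makes that path 26 days.
No other chain overtakes it, so the finish is 26 days.
Change in finish: 26 − 23 = +3 days.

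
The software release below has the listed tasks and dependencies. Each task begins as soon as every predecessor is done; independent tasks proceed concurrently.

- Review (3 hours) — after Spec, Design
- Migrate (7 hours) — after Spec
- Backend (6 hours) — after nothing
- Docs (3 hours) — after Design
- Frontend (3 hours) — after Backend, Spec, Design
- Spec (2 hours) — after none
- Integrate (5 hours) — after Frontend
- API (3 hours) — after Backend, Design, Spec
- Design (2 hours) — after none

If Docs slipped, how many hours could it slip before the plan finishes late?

9

Critical path: Backend→Frontend→Integrate = 6+3+5 = 14, so the finish is 14 hours.
The longest chain containing Docs totals 5 hours.
Float = 14 − 5 = 9.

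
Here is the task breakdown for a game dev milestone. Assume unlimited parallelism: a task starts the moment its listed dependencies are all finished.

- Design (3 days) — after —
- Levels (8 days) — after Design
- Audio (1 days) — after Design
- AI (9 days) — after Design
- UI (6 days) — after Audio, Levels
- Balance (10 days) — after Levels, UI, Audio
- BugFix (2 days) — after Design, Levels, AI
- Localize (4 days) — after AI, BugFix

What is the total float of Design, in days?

0

Critical path: Design→Levels→UI→Balance = 3+8+6+10 = 27, so the finish is 27 days.
Longest path through Design: 27 days (earliest finish 3, latest finish 3).
Slack of Design = 0 − 0 = 0 days.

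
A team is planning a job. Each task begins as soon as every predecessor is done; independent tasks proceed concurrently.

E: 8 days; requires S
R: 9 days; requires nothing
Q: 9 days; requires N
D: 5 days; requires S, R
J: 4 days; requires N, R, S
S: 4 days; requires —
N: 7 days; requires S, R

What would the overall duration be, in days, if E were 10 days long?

The binding path is R→N→Q = 9+7+9 = 25; finish at 25 days.
E has 13 days of float (longest path through it is 12).
That remains the longest chain; total 25 days.

25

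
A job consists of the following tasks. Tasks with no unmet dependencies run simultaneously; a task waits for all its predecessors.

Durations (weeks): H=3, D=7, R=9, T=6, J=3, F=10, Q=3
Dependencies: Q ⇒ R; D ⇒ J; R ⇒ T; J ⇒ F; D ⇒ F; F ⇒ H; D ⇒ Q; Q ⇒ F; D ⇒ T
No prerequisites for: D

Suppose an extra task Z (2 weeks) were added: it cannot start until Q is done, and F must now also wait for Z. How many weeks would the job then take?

Originally the job takes 25 weeks.
With Z inserted, F now waits for max(Q, D, J, Z).
New critical path: D→Q→Z→F→H = 7+3+2+10+3 = 25 ⇒ 25 weeks.

25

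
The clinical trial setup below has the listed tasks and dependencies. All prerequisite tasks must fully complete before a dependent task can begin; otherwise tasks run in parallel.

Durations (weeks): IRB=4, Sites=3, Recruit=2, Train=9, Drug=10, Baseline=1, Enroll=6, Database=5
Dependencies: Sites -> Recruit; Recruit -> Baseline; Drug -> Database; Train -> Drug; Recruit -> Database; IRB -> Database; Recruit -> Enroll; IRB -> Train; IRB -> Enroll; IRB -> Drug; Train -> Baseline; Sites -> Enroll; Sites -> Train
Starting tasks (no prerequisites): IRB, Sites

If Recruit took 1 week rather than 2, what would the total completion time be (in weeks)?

Actual critical path: IRB→Train→Drug→Database = 4+9+10+5 = 28 ⇒ 28 weeks.
Recruit is off the critical path — its longest chain is 11 weeks, giving 17 of slack.
That remains the longest chain; total 28 weeks.

28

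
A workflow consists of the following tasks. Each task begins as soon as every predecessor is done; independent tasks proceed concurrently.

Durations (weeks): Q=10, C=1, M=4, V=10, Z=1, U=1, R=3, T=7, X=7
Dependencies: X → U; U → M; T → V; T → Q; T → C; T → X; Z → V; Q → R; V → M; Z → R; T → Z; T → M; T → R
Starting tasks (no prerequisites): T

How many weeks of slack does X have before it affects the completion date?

Critical path: T→Z→V→M = 7+1+10+4 = 22, so the finish is 22 weeks.
Longest path through X: 19 weeks (earliest finish 14, latest finish 17).
So X can slip 17 − 14 = 3 weeks.

3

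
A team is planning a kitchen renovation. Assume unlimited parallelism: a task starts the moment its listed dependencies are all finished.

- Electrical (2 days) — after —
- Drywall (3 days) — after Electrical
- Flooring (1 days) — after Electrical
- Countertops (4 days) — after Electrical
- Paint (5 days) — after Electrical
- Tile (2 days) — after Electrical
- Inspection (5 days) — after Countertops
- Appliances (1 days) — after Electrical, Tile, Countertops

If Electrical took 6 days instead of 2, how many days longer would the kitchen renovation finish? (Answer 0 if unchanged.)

Actual critical path: Electrical→Countertops→Inspection = 2+4+5 = 11 ⇒ 11 days.
Electrical lies on that path, so at 6 days the path becomes 15 days.
No other chain overtakes it, so the finish is 15 days.
Change in finish: 15 − 11 = +4 days.

4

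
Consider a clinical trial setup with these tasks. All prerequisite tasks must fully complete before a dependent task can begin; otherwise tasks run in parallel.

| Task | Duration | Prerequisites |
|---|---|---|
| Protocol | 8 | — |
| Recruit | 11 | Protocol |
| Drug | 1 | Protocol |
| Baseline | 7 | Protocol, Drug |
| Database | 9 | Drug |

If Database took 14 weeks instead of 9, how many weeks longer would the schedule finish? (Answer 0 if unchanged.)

Baseline: Protocol→Recruit = 8+11 = 19 → 19 weeks.
The longest path through Database is only 18 weeks, so Database has float 1.
Now Protocol→Drug→Database = 8+1+14 = 23 is longest, so the finish becomes 23 weeks.
Change in finish: 23 − 19 = +4 weeks.

4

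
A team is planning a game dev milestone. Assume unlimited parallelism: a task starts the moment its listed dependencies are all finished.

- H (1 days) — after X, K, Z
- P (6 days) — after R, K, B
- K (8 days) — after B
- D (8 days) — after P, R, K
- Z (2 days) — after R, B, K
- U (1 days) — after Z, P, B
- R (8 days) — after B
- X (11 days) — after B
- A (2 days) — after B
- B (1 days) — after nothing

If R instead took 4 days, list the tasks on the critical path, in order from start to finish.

Critical path before the change: B→R→P→D = 1+8+6+8 = 23 giving 23 days.
R lies on that path, so at 4 days the path becomes 19 days.
The binding chain switches to B→K→P→D = 1+8+6+8 = 23; finish 23 days.

B, K, P, D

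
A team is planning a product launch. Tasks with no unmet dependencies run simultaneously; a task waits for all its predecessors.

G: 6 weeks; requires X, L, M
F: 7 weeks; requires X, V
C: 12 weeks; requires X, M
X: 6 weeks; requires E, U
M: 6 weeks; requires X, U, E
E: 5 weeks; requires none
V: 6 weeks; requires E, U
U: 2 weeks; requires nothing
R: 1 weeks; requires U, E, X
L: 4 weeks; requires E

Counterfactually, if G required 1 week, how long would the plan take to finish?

29

Actual critical path: E→X→M→C = 5+6+6+12 = 29 ⇒ 29 weeks.
The longest path through G is only 23 weeks, so G has float 6.
That remains the longest chain; total 29 weeks.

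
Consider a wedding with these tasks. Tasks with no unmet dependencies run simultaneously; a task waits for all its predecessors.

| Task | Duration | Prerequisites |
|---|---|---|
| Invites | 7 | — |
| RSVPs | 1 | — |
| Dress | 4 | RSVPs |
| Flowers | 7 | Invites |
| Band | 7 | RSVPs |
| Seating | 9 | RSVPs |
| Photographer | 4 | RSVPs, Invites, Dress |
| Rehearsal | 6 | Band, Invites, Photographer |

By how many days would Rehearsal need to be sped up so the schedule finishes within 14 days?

3

Current finish: 17 days; target: 14.
Rehearsal is on every critical path, so each day cut from Rehearsal cuts the finish by one (this holds down to a finish of 14).
Need 17 − 14 = 3 days off Rehearsal → Rehearsal becomes 3 days, finish becomes 14.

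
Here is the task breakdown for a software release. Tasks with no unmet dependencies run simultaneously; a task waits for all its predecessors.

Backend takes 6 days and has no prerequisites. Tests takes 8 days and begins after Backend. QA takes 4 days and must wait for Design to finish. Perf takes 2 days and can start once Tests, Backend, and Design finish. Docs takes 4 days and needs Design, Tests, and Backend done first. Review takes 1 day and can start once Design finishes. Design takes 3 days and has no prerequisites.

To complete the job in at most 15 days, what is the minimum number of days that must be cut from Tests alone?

Current finish: 18 days; target: 15.
Tests is on every critical path, so each day cut from Tests cuts the finish by one (this holds down to a finish of 11).
Need 18 − 15 = 3 days off Tests → Tests becomes 5 days, finish becomes 15.

3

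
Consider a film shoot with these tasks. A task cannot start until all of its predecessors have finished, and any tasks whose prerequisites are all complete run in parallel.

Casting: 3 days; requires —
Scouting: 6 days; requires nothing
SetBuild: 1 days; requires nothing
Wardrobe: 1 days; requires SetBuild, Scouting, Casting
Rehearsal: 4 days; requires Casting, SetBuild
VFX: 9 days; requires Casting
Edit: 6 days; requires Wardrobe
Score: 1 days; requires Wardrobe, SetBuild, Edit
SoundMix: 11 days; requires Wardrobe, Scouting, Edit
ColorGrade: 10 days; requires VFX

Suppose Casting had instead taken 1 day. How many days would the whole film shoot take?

24

The binding path is Scouting→Wardrobe→Edit→SoundMix = 6+1+6+11 = 24; finish at 24 days.
Casting is off the critical path — its longest chain is 22 days, giving 2 of slack.
The critical path is still Scouting→Wardrobe→Edit→SoundMix; finish is now 24 days.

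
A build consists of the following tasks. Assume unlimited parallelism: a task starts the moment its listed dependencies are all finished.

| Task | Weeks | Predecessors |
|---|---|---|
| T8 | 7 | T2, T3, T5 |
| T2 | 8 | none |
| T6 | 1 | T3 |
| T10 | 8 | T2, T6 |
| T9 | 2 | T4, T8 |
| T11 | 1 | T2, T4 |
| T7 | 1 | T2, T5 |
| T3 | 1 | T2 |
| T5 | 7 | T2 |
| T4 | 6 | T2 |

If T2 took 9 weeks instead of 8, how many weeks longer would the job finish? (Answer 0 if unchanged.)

1

As given, the longest chain is T2→T5→T8→T9 = 8+7+7+2 = 24, so the finish is 24 weeks.
Since T2 is critical, the +1 change carries straight to that chain (now 25 weeks).
No other chain overtakes it, so the finish is 25 weeks.
Change in finish: 25 − 24 = +1 weeks.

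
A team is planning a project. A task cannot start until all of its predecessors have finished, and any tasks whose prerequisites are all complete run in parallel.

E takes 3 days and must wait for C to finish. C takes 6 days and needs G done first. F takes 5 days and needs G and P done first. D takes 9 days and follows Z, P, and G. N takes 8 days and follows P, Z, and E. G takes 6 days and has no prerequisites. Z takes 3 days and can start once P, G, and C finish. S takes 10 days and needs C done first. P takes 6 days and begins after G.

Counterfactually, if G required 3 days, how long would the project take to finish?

21

As given, the longest chain is G→P→Z→D = 6+6+3+9 = 24, so the finish is 24 days.
Since G is critical, the -3 change carries straight to that chain (now 21 days).
No other chain overtakes it, so the finish is 21 days.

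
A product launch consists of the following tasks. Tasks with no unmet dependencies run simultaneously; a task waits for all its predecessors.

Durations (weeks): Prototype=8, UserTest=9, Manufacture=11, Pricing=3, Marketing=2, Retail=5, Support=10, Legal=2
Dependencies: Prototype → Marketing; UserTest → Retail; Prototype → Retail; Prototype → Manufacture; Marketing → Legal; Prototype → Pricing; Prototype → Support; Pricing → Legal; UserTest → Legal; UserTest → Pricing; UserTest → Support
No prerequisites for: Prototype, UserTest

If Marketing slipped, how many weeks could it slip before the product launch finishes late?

7

The longest chain is Prototype→Manufacture = 8+11 = 19; overall finish 19 weeks.
Longest path through Marketing: 12 weeks (earliest finish 10, latest finish 17).
So Marketing can slip 17 − 10 = 7 weeks.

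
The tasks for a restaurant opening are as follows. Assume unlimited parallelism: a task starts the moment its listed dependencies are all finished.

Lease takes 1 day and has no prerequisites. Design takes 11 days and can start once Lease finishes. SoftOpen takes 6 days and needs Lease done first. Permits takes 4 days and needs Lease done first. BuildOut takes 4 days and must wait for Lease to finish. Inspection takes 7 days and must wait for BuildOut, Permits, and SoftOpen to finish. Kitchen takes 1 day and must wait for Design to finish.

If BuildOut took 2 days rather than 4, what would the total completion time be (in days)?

Baseline: Lease→SoftOpen→Inspection = 1+6+7 = 14 → 14 days.
The longest path through BuildOut is only 12 days, so BuildOut has float 2.
No other chain overtakes it, so the finish is 14 days.

14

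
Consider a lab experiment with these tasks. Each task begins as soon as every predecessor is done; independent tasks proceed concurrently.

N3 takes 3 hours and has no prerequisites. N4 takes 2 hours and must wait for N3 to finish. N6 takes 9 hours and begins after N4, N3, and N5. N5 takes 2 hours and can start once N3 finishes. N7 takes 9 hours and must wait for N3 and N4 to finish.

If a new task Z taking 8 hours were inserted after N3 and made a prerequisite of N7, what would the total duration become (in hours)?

20

Originally the plan takes 14 hours.
With Z inserted, N7 now waits for max(N3, N4, Z).
New critical path: N3→Z→N7 = 3+8+9 = 20 ⇒ 20 hours.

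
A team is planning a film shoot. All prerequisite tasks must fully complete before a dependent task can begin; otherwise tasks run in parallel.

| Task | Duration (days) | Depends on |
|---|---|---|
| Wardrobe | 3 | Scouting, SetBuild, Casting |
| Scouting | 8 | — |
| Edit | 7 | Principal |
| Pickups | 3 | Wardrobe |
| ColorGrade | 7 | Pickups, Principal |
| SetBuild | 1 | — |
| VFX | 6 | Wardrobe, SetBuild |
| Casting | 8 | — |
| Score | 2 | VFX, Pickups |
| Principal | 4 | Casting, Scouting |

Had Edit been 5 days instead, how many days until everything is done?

Baseline: Casting→Wardrobe→Pickups→ColorGrade = 8+3+3+7 = 21 → 21 days.
Edit has 2 days of float (longest path through it is 19).
The critical path is still Casting→Wardrobe→Pickups→ColorGrade; finish is now 21 days.

21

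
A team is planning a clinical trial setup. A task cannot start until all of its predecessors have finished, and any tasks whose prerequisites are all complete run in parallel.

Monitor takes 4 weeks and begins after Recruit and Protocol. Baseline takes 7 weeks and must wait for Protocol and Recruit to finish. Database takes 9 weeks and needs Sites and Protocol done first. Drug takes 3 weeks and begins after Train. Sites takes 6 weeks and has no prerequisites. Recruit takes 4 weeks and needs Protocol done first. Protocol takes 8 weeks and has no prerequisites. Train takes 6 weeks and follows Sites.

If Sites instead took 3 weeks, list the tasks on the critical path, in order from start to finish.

Protocol, Recruit, Baseline

Baseline: Protocol→Recruit→Baseline = 8+4+7 = 19 → 19 weeks.
The longest path through Sites is only 15 weeks, so Sites has float 4.
That remains the longest chain; total 19 weeks.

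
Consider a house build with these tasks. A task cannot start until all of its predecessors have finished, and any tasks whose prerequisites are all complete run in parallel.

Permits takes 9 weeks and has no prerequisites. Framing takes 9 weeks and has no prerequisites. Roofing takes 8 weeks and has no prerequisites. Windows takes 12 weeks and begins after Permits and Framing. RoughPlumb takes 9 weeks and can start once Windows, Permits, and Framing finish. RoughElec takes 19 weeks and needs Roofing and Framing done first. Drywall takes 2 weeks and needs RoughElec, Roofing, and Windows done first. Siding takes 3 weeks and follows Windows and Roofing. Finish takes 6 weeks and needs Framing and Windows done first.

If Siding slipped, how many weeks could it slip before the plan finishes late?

6

Permits→Windows→RoughPlumb = 9+12+9 = 30 sets the makespan at 30 weeks.
The longest chain containing Siding totals 24 weeks.
Float = 30 − 24 = 6.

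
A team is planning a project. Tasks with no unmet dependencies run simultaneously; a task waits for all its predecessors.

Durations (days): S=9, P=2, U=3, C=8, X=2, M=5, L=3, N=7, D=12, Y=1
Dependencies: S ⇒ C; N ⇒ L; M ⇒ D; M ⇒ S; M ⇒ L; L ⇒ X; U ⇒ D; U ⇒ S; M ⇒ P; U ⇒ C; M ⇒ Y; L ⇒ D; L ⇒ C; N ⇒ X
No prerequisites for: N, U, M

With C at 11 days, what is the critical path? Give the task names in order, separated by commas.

Critical path before the change: M→S→C = 5+9+8 = 22 giving 22 days.
Since C is critical, the +3 change carries straight to that chain (now 25 days).
No other chain overtakes it, so the finish is 25 days.

M, S, C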